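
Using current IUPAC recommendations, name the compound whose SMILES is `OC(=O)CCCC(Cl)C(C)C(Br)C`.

The longest chain bearing the –COOH group is 8 carbons long (octane).
The principal characteristic group is a carboxylic acid (terminal –COOH), named with the suffix -oic acid.
The numbering direction is chosen so that the carboxylic acid carbon is C-1 by definition.
That gives a bromo group at C-7; a chloro group at C-5; a methyl group at C-6.
The substituents are ordered alphabetically, ignoring any di-/tri- multipliers.
Putting it together: 7-bromo-5-chloro-6-methyloctanoic acid.

7-bromo-5-chloro-6-methyloctanoic acid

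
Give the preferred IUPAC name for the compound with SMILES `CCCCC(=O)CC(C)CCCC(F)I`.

Counting along the main chain through the carbonyl gives 11 carbons: the parent is undecane.
The principal characteristic group is a ketone (C=O on an internal carbon), named with the suffix -one.
The numbering direction is chosen so that numbering from this end puts the carbonyl group at C-5 rather than C-7.
This places the carbonyl at C-5; a fluoro group at C-11; an iodo group at C-11; a methyl group at C-7.
Substituent prefixes are cited in alphabetical order (multiplying prefixes like di-/tri- are ignored for ordering).
Putting it together: 11-fluoro-11-iodo-7-methylundecan-5-one.

11-fluoro-11-iodo-7-methylundecan-5-one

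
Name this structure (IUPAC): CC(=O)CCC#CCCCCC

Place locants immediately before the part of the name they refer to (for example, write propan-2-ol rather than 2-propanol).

The longest carbon chain that includes the carbonyl and the multiple bond has 11 carbons, so the parent hydride is undecane.
A ketone (C=O on an internal carbon) is the principal characteristic group, giving the suffix -one.
A C≡C triple bond in the chain gives the infix -yne-.
The numbering direction is chosen so that numbering from this end puts the carbonyl group at C-2 rather than C-10.
With this numbering: the carbonyl at C-2; the triple bond between C-5 and C-6.
The name is undec-5-yn-2-one.

undec-5-yn-2-one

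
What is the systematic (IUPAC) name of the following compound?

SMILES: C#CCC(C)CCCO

4-methylhept-6-yn-1-ol

Counting along the main chain through the –OH group and the multiple bond gives 7 carbons: the parent is heptane.
The principal characteristic group is an alcohol (–OH), named with the suffix -ol.
The chain contains a C≡C triple bond, so the unsaturation ending is -yne.
Choose the numbering such that numbering from this end puts the hydroxyl group at C-1 rather than C-7.
With this numbering: the hydroxyl at C-1; the triple bond between C-6 and C-7; a methyl group at C-4.
The name is 4-methylhept-6-yn-1-ol.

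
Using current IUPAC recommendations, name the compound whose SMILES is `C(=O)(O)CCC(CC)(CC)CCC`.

The longest chain bearing the –COOH group is 7 carbons long (heptane).
The principal characteristic group is a carboxylic acid (terminal –COOH), named with the suffix -oic acid.
Number the chain so that the carboxylic acid carbon is C-1 by definition.
This places two ethyl groups at C-4.
Assembling the pieces gives 4,4-diethylheptanoic acid.

4,4-diethylheptanoic acid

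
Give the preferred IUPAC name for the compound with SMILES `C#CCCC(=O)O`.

pent-4-ynoic acid

The longest chain bearing the –COOH group and the multiple bond is 5 carbons long (pentane).
The highest-priority functional group is a carboxylic acid (terminal –COOH), so the name ends in -oic acid.
There is one C≡C triple bond, indicated by the ending -yne.
The numbering direction is chosen so that the carboxylic acid carbon is C-1 by definition.
That gives the triple bond between C-4 and C-5.
The name is pent-4-ynoic acid.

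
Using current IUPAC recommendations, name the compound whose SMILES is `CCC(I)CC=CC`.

5-iodohept-2-ene

The longest carbon chain that includes the multiple bond has 7 carbons, so the parent hydride is heptane.
There is one C=C double bond, indicated by the ending -ene.
Number the chain so that numbering from this end puts the double bond at C-2 rather than C-5.
With this numbering: the double bond between C-2 and C-3; an iodo group at C-5.
Assembling the pieces gives 5-iodohept-2-ene.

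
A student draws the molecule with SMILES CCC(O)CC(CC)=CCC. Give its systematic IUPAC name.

The longest chain bearing the –OH group and the multiple bond is 8 carbons long (octane).
An alcohol (–OH) is the principal characteristic group, giving the suffix -ol.
A C=C double bond in the chain gives the infix -ene-.
Number the chain so that numbering from this end puts the hydroxyl group at C-3 rather than C-6.
That gives the hydroxyl at C-3; the double bond between C-5 and C-6; an ethyl group at C-5.
Putting it together: 5-ethyloct-5-en-3-ol.

5-ethyloct-5-en-3-ol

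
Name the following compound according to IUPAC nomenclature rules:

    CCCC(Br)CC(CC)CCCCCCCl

The parent chain contains 12 carbons (dodecane).
Choose the numbering such that the substituent locant set {1,7,9} is lower than {4,6,12} at the first point of difference.
This places a bromo group at C-9; a chloro group at C-1; an ethyl group at C-7.
The substituents are ordered alphabetically, ignoring any di-/tri- multipliers.
Putting it together: 9-bromo-1-chloro-7-ethyldodecane.

9-bromo-1-chloro-7-ethyldodecane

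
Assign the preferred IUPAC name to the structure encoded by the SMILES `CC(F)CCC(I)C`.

2-fluoro-5-iodohexane

The longest carbon chain is 6 atoms: the parent is hexane.
The numbering direction is chosen so that the locant sets are identical either way, so the alphabetically earlier fluoro substituent takes the lower locant (2 rather than 5).
With this numbering: a fluoro group at C-2; an iodo group at C-5.
The substituents are ordered alphabetically, ignoring any di-/tri- multipliers.
Assembling the pieces gives 2-fluoro-5-iodohexane.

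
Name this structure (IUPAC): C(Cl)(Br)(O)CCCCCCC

1-bromo-1-chlorooctan-1-ol

The longest chain bearing the –OH group is 8 carbons long (octane).
An alcohol (–OH) is the principal characteristic group, giving the suffix -ol.
Number the chain so that numbering from this end puts the hydroxyl group at C-1 rather than C-8.
With this numbering: the hydroxyl at C-1; a bromo group at C-1; a chloro group at C-1.
Prefixes are listed alphabetically: bromo, chloro.
The name is 1-bromo-1-chlorooctan-1-ol.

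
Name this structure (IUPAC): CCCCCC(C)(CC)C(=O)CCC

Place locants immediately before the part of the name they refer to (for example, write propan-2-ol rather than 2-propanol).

Counting along the main chain through the carbonyl gives 10 carbons: the parent is decane.
The highest-priority functional group is a ketone (C=O on an internal carbon), so the name ends in -one.
The numbering direction is chosen so that numbering from this end puts the carbonyl group at C-4 rather than C-7.
That gives the carbonyl at C-4; an ethyl group at C-5; a methyl group at C-5.
Substituent prefixes are cited in alphabetical order (multiplying prefixes like di-/tri- are ignored for ordering).
The name is 5-ethyl-5-methyldecan-4-one.

5-ethyl-5-methyldecan-4-one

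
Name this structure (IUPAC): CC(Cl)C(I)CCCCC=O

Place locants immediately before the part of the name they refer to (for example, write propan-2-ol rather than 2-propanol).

The longest chain bearing the –CHO group is 8 carbons long (octane).
The principal characteristic group is an aldehyde (terminal –CHO), named with the suffix -al.
The numbering direction is chosen so that the aldehyde carbon is C-1 by definition.
With this numbering: a chloro group at C-7; an iodo group at C-6.
Substituent prefixes are cited in alphabetical order (multiplying prefixes like di-/tri- are ignored for ordering).
Putting it together: 7-chloro-6-iodooctanal.

7-chloro-6-iodooctanal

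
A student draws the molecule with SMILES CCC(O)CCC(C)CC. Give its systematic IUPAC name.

6-methyloctan-3-ol

The longest chain bearing the –OH group is 8 carbons long (octane).
The highest-priority functional group is an alcohol (–OH), so the name ends in -ol.
The numbering direction is chosen so that numbering from this end puts the hydroxyl group at C-3 rather than C-6.
This places the hydroxyl at C-3; a methyl group at C-6.
Putting it together: 6-methyloctan-3-ol.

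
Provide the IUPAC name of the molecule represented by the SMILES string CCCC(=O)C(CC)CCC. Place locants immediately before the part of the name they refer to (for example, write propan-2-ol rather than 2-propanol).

The longest carbon chain that includes the carbonyl has 8 carbons, so the parent hydride is octane.
The highest-priority functional group is a ketone (C=O on an internal carbon), so the name ends in -one.
Choose the numbering such that numbering from this end puts the carbonyl group at C-4 rather than C-5.
With this numbering: the carbonyl at C-4; an ethyl group at C-5.
Assembling the pieces gives 5-ethyloctan-4-one.

5-ethyloctan-4-one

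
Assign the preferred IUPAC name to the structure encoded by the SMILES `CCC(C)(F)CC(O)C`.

4-fluoro-4-methylhexan-2-ol

The longest carbon chain that includes the –OH group has 6 carbons, so the parent hydride is hexane.
The principal characteristic group is an alcohol (–OH), named with the suffix -ol.
Number the chain so that numbering from this end puts the hydroxyl group at C-2 rather than C-5.
That gives the hydroxyl at C-2; a fluoro group at C-4; a methyl group at C-4.
Prefixes are listed alphabetically: fluoro, methyl.
The name is 4-fluoro-4-methylhexan-2-ol.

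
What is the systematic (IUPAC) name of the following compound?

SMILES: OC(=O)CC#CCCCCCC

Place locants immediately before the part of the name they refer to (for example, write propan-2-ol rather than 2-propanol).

dec-3-ynoic acid

The longest carbon chain that includes the –COOH group and the multiple bond has 10 carbons, so the parent hydride is decane.
The principal characteristic group is a carboxylic acid (terminal –COOH), named with the suffix -oic acid.
The chain contains a C≡C triple bond, so the unsaturation ending is -yne.
Number the chain so that the carboxylic acid carbon is C-1 by definition.
With this numbering: the triple bond between C-3 and C-4.
Assembling the pieces gives dec-3-ynoic acid.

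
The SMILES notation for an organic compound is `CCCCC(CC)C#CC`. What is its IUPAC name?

4-ethyloct-2-yne

Counting along the main chain through the multiple bond gives 8 carbons: the parent is octane.
A C≡C triple bond in the chain gives the infix -yne-.
The numbering direction is chosen so that numbering from this end puts the triple bond at C-2 rather than C-6.
That gives the triple bond between C-2 and C-3; an ethyl group at C-4.
The name is 4-ethyloct-2-yne.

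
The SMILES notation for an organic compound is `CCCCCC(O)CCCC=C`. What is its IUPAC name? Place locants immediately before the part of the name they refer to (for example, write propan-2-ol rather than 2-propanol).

undec-1-en-6-ol

The longest chain bearing the –OH group and the multiple bond is 11 carbons long (undecane).
The principal characteristic group is an alcohol (–OH), named with the suffix -ol.
The chain contains a C=C double bond, so the unsaturation ending is -ene.
Choose the numbering such that numbering from this end puts the double bond at C-1 rather than C-10.
With this numbering: the hydroxyl at C-6; the double bond between C-1 and C-2.
Assembling the pieces gives undec-1-en-6-ol.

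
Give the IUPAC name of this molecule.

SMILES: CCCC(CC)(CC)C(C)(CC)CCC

4,4,5-triethyl-5-methyloctane

The longest carbon chain is 8 atoms: the parent is octane.
Choose the numbering such that the locant sets are identical either way, so the alphabetically earlier ethyl substituent takes the lower locants ({4,4,5} rather than {4,5,5}, first differing at 4 vs 5).
With this numbering: ethyl groups at C-4 (×2) and C-5; a methyl group at C-5.
Substituent prefixes are cited in alphabetical order (multiplying prefixes like di-/tri- are ignored for ordering).
Putting it together: 4,4,5-triethyl-5-methyloctane.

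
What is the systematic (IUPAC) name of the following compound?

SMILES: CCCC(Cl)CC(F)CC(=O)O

The longest carbon chain that includes the –COOH group has 8 carbons, so the parent hydride is octane.
The principal characteristic group is a carboxylic acid (terminal –COOH), named with the suffix -oic acid.
Number the chain so that the carboxylic acid carbon is C-1 by definition.
With this numbering: a chloro group at C-5; a fluoro group at C-3.
Substituent prefixes are cited in alphabetical order (multiplying prefixes like di-/tri- are ignored for ordering).
The name is 5-chloro-3-fluorooctanoic acid.

5-chloro-3-fluorooctanoic acid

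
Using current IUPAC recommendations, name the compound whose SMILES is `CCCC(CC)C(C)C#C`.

The longest carbon chain that includes the multiple bond has 7 carbons, so the parent hydride is heptane.
There is one C≡C triple bond, indicated by the ending -yne.
Number the chain so that numbering from this end puts the triple bond at C-1 rather than C-6.
That gives the triple bond between C-1 and C-2; an ethyl group at C-4; a methyl group at C-3.
Prefixes are listed alphabetically: ethyl, methyl.
The name is 4-ethyl-3-methylhept-1-yne.

4-ethyl-3-methylhept-1-yne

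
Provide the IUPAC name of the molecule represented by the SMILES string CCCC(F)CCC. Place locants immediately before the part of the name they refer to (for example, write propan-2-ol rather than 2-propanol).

The parent chain contains 7 carbons (heptane).
The molecule is symmetric, so either numbering direction gives the same locants.
This places a fluoro group at C-4.
The name is 4-fluoroheptane.

4-fluoroheptane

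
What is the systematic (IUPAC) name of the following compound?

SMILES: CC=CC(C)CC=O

The longest chain bearing the –CHO group and the multiple bond is 6 carbons long (hexane).
An aldehyde (terminal –CHO) is the principal characteristic group, giving the suffix -al.
The chain contains a C=C double bond, so the unsaturation ending is -ene.
Choose the numbering such that the aldehyde carbon is C-1 by definition.
That gives the double bond between C-4 and C-5; a methyl group at C-3.
Putting it together: 3-methylhex-4-enal.

3-methylhex-4-enal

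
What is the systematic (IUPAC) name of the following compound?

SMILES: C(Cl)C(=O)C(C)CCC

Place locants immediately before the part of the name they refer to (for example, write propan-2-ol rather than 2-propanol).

The longest carbon chain that includes the carbonyl has 6 carbons, so the parent hydride is hexane.
A ketone (C=O on an internal carbon) is the principal characteristic group, giving the suffix -one.
The numbering direction is chosen so that numbering from this end puts the carbonyl group at C-2 rather than C-5.
That gives the carbonyl at C-2; a chloro group at C-1; a methyl group at C-3.
The substituents are ordered alphabetically, ignoring any di-/tri- multipliers.
The name is 1-chloro-3-methylhexan-2-one.

1-chloro-3-methylhexan-2-one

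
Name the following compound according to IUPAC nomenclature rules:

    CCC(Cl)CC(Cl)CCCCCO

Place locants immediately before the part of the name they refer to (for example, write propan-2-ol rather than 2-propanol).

Counting along the main chain through the –OH group gives 10 carbons: the parent is decane.
An alcohol (–OH) is the principal characteristic group, giving the suffix -ol.
Choose the numbering such that numbering from this end puts the hydroxyl group at C-1 rather than C-10.
This places the hydroxyl at C-1; chloro groups at C-6 and C-8.
The name is 6,8-dichlorodecan-1-ol.

6,8-dichlorodecan-1-ol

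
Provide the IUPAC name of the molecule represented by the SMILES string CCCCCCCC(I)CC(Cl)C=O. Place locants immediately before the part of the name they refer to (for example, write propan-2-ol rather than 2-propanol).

The longest carbon chain that includes the –CHO group has 11 carbons, so the parent hydride is undecane.
The principal characteristic group is an aldehyde (terminal –CHO), named with the suffix -al.
The numbering direction is chosen so that the aldehyde carbon is C-1 by definition.
With this numbering: a chloro group at C-2; an iodo group at C-4.
Substituent prefixes are cited in alphabetical order (multiplying prefixes like di-/tri- are ignored for ordering).
Putting it together: 2-chloro-4-iodoundecanal.

2-chloro-4-iodoundecanal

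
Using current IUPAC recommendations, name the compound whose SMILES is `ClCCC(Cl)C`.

The longest carbon chain is 4 atoms: the parent is butane.
Number the chain so that the substituent locant set {1,3} is lower than {2,4} at the first point of difference.
This places chloro groups at C-1 and C-3.
Putting it together: 1,3-dichlorobutane.

1,3-dichlorobutane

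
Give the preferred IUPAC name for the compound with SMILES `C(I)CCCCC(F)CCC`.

The longest carbon chain is 9 atoms: the parent is nonane.
Number the chain so that the substituent locant set {1,6} is lower than {4,9} at the first point of difference.
That gives a fluoro group at C-6; an iodo group at C-1.
The substituents are ordered alphabetically, ignoring any di-/tri- multipliers.
The name is 6-fluoro-1-iodononane.

6-fluoro-1-iodononane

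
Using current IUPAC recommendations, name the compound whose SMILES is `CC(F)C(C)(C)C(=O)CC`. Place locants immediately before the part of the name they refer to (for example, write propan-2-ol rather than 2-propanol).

5-fluoro-4,4-dimethylhexan-3-one

Counting along the main chain through the carbonyl gives 6 carbons: the parent is hexane.
The principal characteristic group is a ketone (C=O on an internal carbon), named with the suffix -one.
The numbering direction is chosen so that numbering from this end puts the carbonyl group at C-3 rather than C-4.
This places the carbonyl at C-3; a fluoro group at C-5; two methyl groups at C-4.
Substituent prefixes are cited in alphabetical order (multiplying prefixes like di-/tri- are ignored for ordering).
Putting it together: 5-fluoro-4,4-dimethylhexan-3-one.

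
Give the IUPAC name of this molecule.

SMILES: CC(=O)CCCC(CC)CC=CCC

The longest carbon chain that includes the carbonyl and the multiple bond has 11 carbons, so the parent hydride is undecane.
The principal characteristic group is a ketone (C=O on an internal carbon), named with the suffix -one.
There is one C=C double bond, indicated by the ending -ene.
Choose the numbering such that numbering from this end puts the carbonyl group at C-2 rather than C-10.
With this numbering: the carbonyl at C-2; the double bond between C-8 and C-9; an ethyl group at C-6.
The name is 6-ethylundec-8-en-2-one.

6-ethylundec-8-en-2-one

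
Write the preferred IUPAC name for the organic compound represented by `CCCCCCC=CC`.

The longest chain bearing the multiple bond is 9 carbons long (nonane).
There is one C=C double bond, indicated by the ending -ene.
Number the chain so that numbering from this end puts the double bond at C-2 rather than C-7.
That gives the double bond between C-2 and C-3.
Putting it together: non-2-ene.

non-2-ene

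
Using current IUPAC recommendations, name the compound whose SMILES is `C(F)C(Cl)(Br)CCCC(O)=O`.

5-bromo-5-chloro-6-fluorohexanoic acid

The longest carbon chain that includes the –COOH group has 6 carbons, so the parent hydride is hexane.
The principal characteristic group is a carboxylic acid (terminal –COOH), named with the suffix -oic acid.
Choose the numbering such that the carboxylic acid carbon is C-1 by definition.
This places a bromo group at C-5; a chloro group at C-5; a fluoro group at C-6.
Substituent prefixes are cited in alphabetical order (multiplying prefixes like di-/tri- are ignored for ordering).
Putting it together: 5-bromo-5-chloro-6-fluorohexanoic acid.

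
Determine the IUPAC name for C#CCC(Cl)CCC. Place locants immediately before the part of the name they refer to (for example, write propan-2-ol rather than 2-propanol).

4-chlorohept-1-yne

Counting along the main chain through the multiple bond gives 7 carbons: the parent is heptane.
The chain contains a C≡C triple bond, so the unsaturation ending is -yne.
Choose the numbering such that numbering from this end puts the triple bond at C-1 rather than C-6.
This places the triple bond between C-1 and C-2; a chloro group at C-4.
Putting it together: 4-chlorohept-1-yne.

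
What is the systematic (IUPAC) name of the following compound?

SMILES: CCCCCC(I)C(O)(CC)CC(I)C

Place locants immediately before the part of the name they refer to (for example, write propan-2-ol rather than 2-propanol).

4-ethyl-2,5-diiododecan-4-ol

The longest carbon chain that includes the –OH group has 10 carbons, so the parent hydride is decane.
The principal characteristic group is an alcohol (–OH), named with the suffix -ol.
The numbering direction is chosen so that numbering from this end puts the hydroxyl group at C-4 rather than C-7.
This places the hydroxyl at C-4; an ethyl group at C-4; iodo groups at C-2 and C-5.
Substituent prefixes are cited in alphabetical order (multiplying prefixes like di-/tri- are ignored for ordering).
Assembling the pieces gives 4-ethyl-2,5-diiododecan-4-ol.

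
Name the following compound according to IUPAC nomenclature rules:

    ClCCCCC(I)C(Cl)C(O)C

The longest carbon chain that includes the –OH group has 8 carbons, so the parent hydride is octane.
The principal characteristic group is an alcohol (–OH), named with the suffix -ol.
The numbering direction is chosen so that numbering from this end puts the hydroxyl group at C-2 rather than C-7.
With this numbering: the hydroxyl at C-2; chloro groups at C-3 and C-8; an iodo group at C-4.
The substituents are ordered alphabetically, ignoring any di-/tri- multipliers.
Putting it together: 3,8-dichloro-4-iodooctan-2-ol.

3,8-dichloro-4-iodooctan-2-ol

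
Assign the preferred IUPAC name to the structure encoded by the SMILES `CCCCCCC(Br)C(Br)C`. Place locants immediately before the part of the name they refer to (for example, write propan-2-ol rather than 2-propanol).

The parent chain contains 9 carbons (nonane).
The numbering direction is chosen so that the substituent locant set {2,3} is lower than {7,8} at the first point of difference.
With this numbering: bromo groups at C-2 and C-3.
Assembling the pieces gives 2,3-dibromononane.

2,3-dibromononane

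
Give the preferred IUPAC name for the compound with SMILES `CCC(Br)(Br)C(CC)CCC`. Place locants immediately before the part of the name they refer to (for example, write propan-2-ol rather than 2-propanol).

The parent chain contains 7 carbons (heptane).
Number the chain so that the substituent locant set {3,3,4} is lower than {4,5,5} at the first point of difference.
That gives two bromo groups at C-3; an ethyl group at C-4.
Prefixes are listed alphabetically: bromo, ethyl.
Putting it together: 3,3-dibromo-4-ethylheptane.

3,3-dibromo-4-ethylheptane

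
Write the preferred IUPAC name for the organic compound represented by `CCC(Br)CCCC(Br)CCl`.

2,6-dibromo-1-chlorooctane

The parent chain contains 8 carbons (octane).
The numbering direction is chosen so that the substituent locant set {1,2,6} is lower than {3,7,8} at the first point of difference.
With this numbering: bromo groups at C-2 and C-6; a chloro group at C-1.
Substituent prefixes are cited in alphabetical order (multiplying prefixes like di-/tri- are ignored for ordering).
Putting it together: 2,6-dibromo-1-chlorooctane.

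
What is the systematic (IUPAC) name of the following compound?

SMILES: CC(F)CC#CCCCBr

1-bromo-7-fluorooct-4-yne

The longest carbon chain that includes the multiple bond has 8 carbons, so the parent hydride is octane.
The chain contains a C≡C triple bond, so the unsaturation ending is -yne.
The numbering direction is chosen so that the substituent locant set {1,7} is lower than {2,8} at the first point of difference.
With this numbering: the triple bond between C-4 and C-5; a bromo group at C-1; a fluoro group at C-7.
Substituent prefixes are cited in alphabetical order (multiplying prefixes like di-/tri- are ignored for ordering).
Assembling the pieces gives 1-bromo-7-fluorooct-4-yne.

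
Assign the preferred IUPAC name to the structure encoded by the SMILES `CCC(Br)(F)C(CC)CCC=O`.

The longest carbon chain that includes the –CHO group has 7 carbons, so the parent hydride is heptane.
The highest-priority functional group is an aldehyde (terminal –CHO), so the name ends in -al.
Number the chain so that the aldehyde carbon is C-1 by definition.
This places a bromo group at C-5; an ethyl group at C-4; a fluoro group at C-5.
Substituent prefixes are cited in alphabetical order (multiplying prefixes like di-/tri- are ignored for ordering).
Assembling the pieces gives 5-bromo-4-ethyl-5-fluoroheptanal.

5-bromo-4-ethyl-5-fluoroheptanal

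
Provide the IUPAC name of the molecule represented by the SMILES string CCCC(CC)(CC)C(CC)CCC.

The longest continuous carbon chain has 8 atoms, so the parent hydride is octane.
Number the chain so that the substituent locant set {4,4,5} is lower than {4,5,5} at the first point of difference.
That gives ethyl groups at C-4 (×2) and C-5.
Putting it together: 4,4,5-triethyloctane.

4,4,5-triethyloctane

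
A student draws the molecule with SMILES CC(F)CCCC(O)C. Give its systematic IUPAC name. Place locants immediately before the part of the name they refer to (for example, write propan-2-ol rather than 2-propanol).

Counting along the main chain through the –OH group gives 7 carbons: the parent is heptane.
The principal characteristic group is an alcohol (–OH), named with the suffix -ol.
Choose the numbering such that numbering from this end puts the hydroxyl group at C-2 rather than C-6.
With this numbering: the hydroxyl at C-2; a fluoro group at C-6.
The name is 6-fluoroheptan-2-ol.

6-fluoroheptan-2-ol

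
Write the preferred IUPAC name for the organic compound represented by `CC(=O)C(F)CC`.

The longest chain bearing the carbonyl is 5 carbons long (pentane).
The highest-priority functional group is a ketone (C=O on an internal carbon), so the name ends in -one.
Choose the numbering such that numbering from this end puts the carbonyl group at C-2 rather than C-4.
This places the carbonyl at C-2; a fluoro group at C-3.
Putting it together: 3-fluoropentan-2-one.

3-fluoropentan-2-one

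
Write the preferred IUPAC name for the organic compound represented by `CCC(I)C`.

The longest carbon chain is 4 atoms: the parent is butane.
Choose the numbering such that the substituent locant set {2} is lower than {3} at the first point of difference.
This places an iodo group at C-2.
Assembling the pieces gives 2-iodobutane.

2-iodobutane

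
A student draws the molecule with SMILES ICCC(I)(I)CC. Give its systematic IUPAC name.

1,3,3-triiodopentane

The longest carbon chain is 5 atoms: the parent is pentane.
Number the chain so that the substituent locant set {1,3,3} is lower than {3,3,5} at the first point of difference.
With this numbering: iodo groups at C-1 and C-3 (×2).
Putting it together: 1,3,3-triiodopentane.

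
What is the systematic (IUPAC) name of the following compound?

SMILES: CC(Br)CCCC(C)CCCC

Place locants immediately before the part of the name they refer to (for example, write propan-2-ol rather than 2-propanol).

The parent chain contains 10 carbons (decane).
Number the chain so that the substituent locant set {2,6} is lower than {5,9} at the first point of difference.
This places a bromo group at C-2; a methyl group at C-6.
Prefixes are listed alphabetically: bromo, methyl.
Putting it together: 2-bromo-6-methyldecane.

2-bromo-6-methyldecane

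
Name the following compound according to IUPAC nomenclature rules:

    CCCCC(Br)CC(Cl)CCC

6-bromo-4-chlorodecane

The parent chain contains 10 carbons (decane).
The numbering direction is chosen so that the substituent locant set {4,6} is lower than {5,7} at the first point of difference.
With this numbering: a bromo group at C-6; a chloro group at C-4.
Prefixes are listed alphabetically: bromo, chloro.
Assembling the pieces gives 6-bromo-4-chlorodecane.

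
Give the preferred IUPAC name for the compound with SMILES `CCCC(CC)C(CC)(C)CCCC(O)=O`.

The longest chain bearing the –COOH group is 9 carbons long (nonane).
The highest-priority functional group is a carboxylic acid (terminal –COOH), so the name ends in -oic acid.
Choose the numbering such that the carboxylic acid carbon is C-1 by definition.
That gives ethyl groups at C-5 and C-6; a methyl group at C-5.
The substituents are ordered alphabetically, ignoring any di-/tri- multipliers.
Putting it together: 5,6-diethyl-5-methylnonanoic acid.

5,6-diethyl-5-methylnonanoic acid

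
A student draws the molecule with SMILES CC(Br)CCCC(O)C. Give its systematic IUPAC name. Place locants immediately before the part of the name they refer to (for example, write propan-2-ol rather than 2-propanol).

6-bromoheptan-2-ol

Counting along the main chain through the –OH group gives 7 carbons: the parent is heptane.
An alcohol (–OH) is the principal characteristic group, giving the suffix -ol.
Choose the numbering such that numbering from this end puts the hydroxyl group at C-2 rather than C-6.
This places the hydroxyl at C-2; a bromo group at C-6.
The name is 6-bromoheptan-2-ol.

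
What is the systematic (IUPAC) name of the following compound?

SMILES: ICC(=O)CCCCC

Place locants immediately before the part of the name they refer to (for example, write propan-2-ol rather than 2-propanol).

Counting along the main chain through the carbonyl gives 7 carbons: the parent is heptane.
A ketone (C=O on an internal carbon) is the principal characteristic group, giving the suffix -one.
The numbering direction is chosen so that numbering from this end puts the carbonyl group at C-2 rather than C-6.
With this numbering: the carbonyl at C-2; an iodo group at C-1.
Assembling the pieces gives 1-iodoheptan-2-one.

1-iodoheptan-2-one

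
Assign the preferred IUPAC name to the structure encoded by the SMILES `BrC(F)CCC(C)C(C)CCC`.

1-bromo-1-fluoro-4,5-dimethyloctane

The longest continuous carbon chain has 8 atoms, so the parent hydride is octane.
The numbering direction is chosen so that the substituent locant set {1,1,4,5} is lower than {4,5,8,8} at the first point of difference.
This places a bromo group at C-1; a fluoro group at C-1; methyl groups at C-4 and C-5.
The substituents are ordered alphabetically, ignoring any di-/tri- multipliers.
The name is 1-bromo-1-fluoro-4,5-dimethyloctane.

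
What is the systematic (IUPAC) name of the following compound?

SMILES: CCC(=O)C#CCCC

oct-4-yn-3-one

The longest chain bearing the carbonyl and the multiple bond is 8 carbons long (octane).
The highest-priority functional group is a ketone (C=O on an internal carbon), so the name ends in -one.
A C≡C triple bond in the chain gives the infix -yne-.
Choose the numbering such that numbering from this end puts the carbonyl group at C-3 rather than C-6.
That gives the carbonyl at C-3; the triple bond between C-4 and C-5.
Putting it together: oct-4-yn-3-one.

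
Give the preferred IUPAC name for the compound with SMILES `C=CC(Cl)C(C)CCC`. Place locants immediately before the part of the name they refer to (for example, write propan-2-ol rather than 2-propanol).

Counting along the main chain through the multiple bond gives 7 carbons: the parent is heptane.
There is one C=C double bond, indicated by the ending -ene.
The numbering direction is chosen so that numbering from this end puts the double bond at C-1 rather than C-6.
This places the double bond between C-1 and C-2; a chloro group at C-3; a methyl group at C-4.
Substituent prefixes are cited in alphabetical order (multiplying prefixes like di-/tri- are ignored for ordering).
The name is 3-chloro-4-methylhept-1-ene.

3-chloro-4-methylhept-1-ene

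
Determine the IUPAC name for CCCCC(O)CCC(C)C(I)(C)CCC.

The longest carbon chain that includes the –OH group has 12 carbons, so the parent hydride is dodecane.
The principal characteristic group is an alcohol (–OH), named with the suffix -ol.
The numbering direction is chosen so that numbering from this end puts the hydroxyl group at C-5 rather than C-8.
That gives the hydroxyl at C-5; an iodo group at C-9; methyl groups at C-8 and C-9.
Prefixes are listed alphabetically: iodo, methyl.
Assembling the pieces gives 9-iodo-8,9-dimethyldodecan-5-ol.

9-iodo-8,9-dimethyldodecan-5-ol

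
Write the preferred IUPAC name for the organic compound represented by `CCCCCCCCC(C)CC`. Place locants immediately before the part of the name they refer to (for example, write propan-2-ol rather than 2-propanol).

The longest continuous carbon chain has 11 atoms, so the parent hydride is undecane.
The numbering direction is chosen so that the substituent locant set {3} is lower than {9} at the first point of difference.
With this numbering: a methyl group at C-3.
The name is 3-methylundecane.

3-methylundecane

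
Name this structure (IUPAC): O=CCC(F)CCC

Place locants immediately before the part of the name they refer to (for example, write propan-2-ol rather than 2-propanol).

3-fluorohexanal

The longest carbon chain that includes the –CHO group has 6 carbons, so the parent hydride is hexane.
The highest-priority functional group is an aldehyde (terminal –CHO), so the name ends in -al.
Number the chain so that the aldehyde carbon is C-1 by definition.
This places a fluoro group at C-3.
The name is 3-fluorohexanal.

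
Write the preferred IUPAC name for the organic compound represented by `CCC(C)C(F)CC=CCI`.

5-fluoro-1-iodo-6-methyloct-2-ene

The longest carbon chain that includes the multiple bond has 8 carbons, so the parent hydride is octane.
There is one C=C double bond, indicated by the ending -ene.
The numbering direction is chosen so that numbering from this end puts the double bond at C-2 rather than C-6.
That gives the double bond between C-2 and C-3; a fluoro group at C-5; an iodo group at C-1; a methyl group at C-6.
Substituent prefixes are cited in alphabetical order (multiplying prefixes like di-/tri- are ignored for ordering).
Putting it together: 5-fluoro-1-iodo-6-methyloct-2-ene.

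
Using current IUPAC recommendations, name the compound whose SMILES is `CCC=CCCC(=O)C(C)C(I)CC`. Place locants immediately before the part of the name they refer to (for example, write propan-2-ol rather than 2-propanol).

Counting along the main chain through the carbonyl and the multiple bond gives 11 carbons: the parent is undecane.
The highest-priority functional group is a ketone (C=O on an internal carbon), so the name ends in -one.
There is one C=C double bond, indicated by the ending -ene.
Number the chain so that numbering from this end puts the carbonyl group at C-5 rather than C-7.
With this numbering: the carbonyl at C-5; the double bond between C-8 and C-9; an iodo group at C-3; a methyl group at C-4.
Prefixes are listed alphabetically: iodo, methyl.
Putting it together: 3-iodo-4-methylundec-8-en-5-one.

3-iodo-4-methylundec-8-en-5-one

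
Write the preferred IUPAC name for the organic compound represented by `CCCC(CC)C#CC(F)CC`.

The longest carbon chain that includes the multiple bond has 9 carbons, so the parent hydride is nonane.
There is one C≡C triple bond, indicated by the ending -yne.
The numbering direction is chosen so that numbering from this end puts the triple bond at C-4 rather than C-5.
With this numbering: the triple bond between C-4 and C-5; an ethyl group at C-6; a fluoro group at C-3.
Substituent prefixes are cited in alphabetical order (multiplying prefixes like di-/tri- are ignored for ordering).
Assembling the pieces gives 6-ethyl-3-fluoronon-4-yne.

6-ethyl-3-fluoronon-4-yne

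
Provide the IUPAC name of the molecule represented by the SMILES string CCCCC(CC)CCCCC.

5-ethyldecane

The longest carbon chain is 10 atoms: the parent is decane.
The numbering direction is chosen so that the substituent locant set {5} is lower than {6} at the first point of difference.
That gives an ethyl group at C-5.
Assembling the pieces gives 5-ethyldecane.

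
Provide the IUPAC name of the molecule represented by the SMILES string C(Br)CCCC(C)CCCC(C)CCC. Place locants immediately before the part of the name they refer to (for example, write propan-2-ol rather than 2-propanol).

1-bromo-5,9-dimethyldodecane

The parent chain contains 12 carbons (dodecane).
Number the chain so that the substituent locant set {1,5,9} is lower than {4,8,12} at the first point of difference.
This places a bromo group at C-1; methyl groups at C-5 and C-9.
The substituents are ordered alphabetically, ignoring any di-/tri- multipliers.
The name is 1-bromo-5,9-dimethyldodecane.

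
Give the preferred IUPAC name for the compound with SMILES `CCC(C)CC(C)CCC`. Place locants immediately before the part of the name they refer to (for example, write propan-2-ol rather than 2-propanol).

3,5-dimethyloctane

The longest carbon chain is 8 atoms: the parent is octane.
The numbering direction is chosen so that the substituent locant set {3,5} is lower than {4,6} at the first point of difference.
That gives methyl groups at C-3 and C-5.
The name is 3,5-dimethyloctane.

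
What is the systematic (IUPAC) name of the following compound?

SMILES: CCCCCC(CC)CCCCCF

The parent chain contains 11 carbons (undecane).
Number the chain so that the substituent locant set {1,6} is lower than {6,11} at the first point of difference.
This places an ethyl group at C-6; a fluoro group at C-1.
Substituent prefixes are cited in alphabetical order (multiplying prefixes like di-/tri- are ignored for ordering).
The name is 6-ethyl-1-fluoroundecane.

6-ethyl-1-fluoroundecane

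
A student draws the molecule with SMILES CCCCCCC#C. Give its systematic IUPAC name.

oct-1-yne

The longest carbon chain that includes the multiple bond has 8 carbons, so the parent hydride is octane.
A C≡C triple bond in the chain gives the infix -yne-.
Choose the numbering such that numbering from this end puts the triple bond at C-1 rather than C-7.
That gives the triple bond between C-1 and C-2.
The name is oct-1-yne.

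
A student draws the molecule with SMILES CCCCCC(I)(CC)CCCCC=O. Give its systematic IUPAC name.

6-ethyl-6-iodoundecanal

The longest carbon chain that includes the –CHO group has 11 carbons, so the parent hydride is undecane.
The highest-priority functional group is an aldehyde (terminal –CHO), so the name ends in -al.
The numbering direction is chosen so that the aldehyde carbon is C-1 by definition.
With this numbering: an ethyl group at C-6; an iodo group at C-6.
The substituents are ordered alphabetically, ignoring any di-/tri- multipliers.
Putting it together: 6-ethyl-6-iodoundecanal.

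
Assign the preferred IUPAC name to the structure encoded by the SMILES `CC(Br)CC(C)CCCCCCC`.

The parent chain contains 11 carbons (undecane).
Number the chain so that the substituent locant set {2,4} is lower than {8,10} at the first point of difference.
This places a bromo group at C-2; a methyl group at C-4.
The substituents are ordered alphabetically, ignoring any di-/tri- multipliers.
Assembling the pieces gives 2-bromo-4-methylundecane.

2-bromo-4-methylundecane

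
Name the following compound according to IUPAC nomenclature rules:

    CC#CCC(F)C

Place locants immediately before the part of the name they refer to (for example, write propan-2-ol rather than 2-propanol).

5-fluorohex-2-yne

The longest carbon chain that includes the multiple bond has 6 carbons, so the parent hydride is hexane.
The chain contains a C≡C triple bond, so the unsaturation ending is -yne.
The numbering direction is chosen so that numbering from this end puts the triple bond at C-2 rather than C-4.
With this numbering: the triple bond between C-2 and C-3; a fluoro group at C-5.
Assembling the pieces gives 5-fluorohex-2-yne.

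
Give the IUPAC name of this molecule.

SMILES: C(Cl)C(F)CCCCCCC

The longest continuous carbon chain has 9 atoms, so the parent hydride is nonane.
Number the chain so that the substituent locant set {1,2} is lower than {8,9} at the first point of difference.
That gives a chloro group at C-1; a fluoro group at C-2.
The substituents are ordered alphabetically, ignoring any di-/tri- multipliers.
The name is 1-chloro-2-fluorononane.

1-chloro-2-fluorononane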